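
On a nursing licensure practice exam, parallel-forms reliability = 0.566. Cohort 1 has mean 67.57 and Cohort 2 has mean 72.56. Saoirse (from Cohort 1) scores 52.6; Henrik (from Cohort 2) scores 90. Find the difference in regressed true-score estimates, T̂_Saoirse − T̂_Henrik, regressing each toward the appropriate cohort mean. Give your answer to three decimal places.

-23.334

T̂_Saoirse = 0.566(52.6) + 0.434(67.57) = 59.09698
T̂_Henrik = 0.566(90) + 0.434(72.56) = 82.43104
Difference = 59.09698 − 82.43104 = -23.33406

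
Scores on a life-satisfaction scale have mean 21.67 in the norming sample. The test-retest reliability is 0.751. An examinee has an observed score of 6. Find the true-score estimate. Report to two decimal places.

T̂ = 0.751(6) + 0.249(21.67) = 4.506 + 5.39583 = 9.902 → 9.90

9.90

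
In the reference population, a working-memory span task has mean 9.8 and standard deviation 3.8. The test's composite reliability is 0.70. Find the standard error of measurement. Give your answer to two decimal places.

SEM = SD · √(1 − ρ) = 3.8 × √0.30 = 3.8 × 0.5477 = 2.081

2.08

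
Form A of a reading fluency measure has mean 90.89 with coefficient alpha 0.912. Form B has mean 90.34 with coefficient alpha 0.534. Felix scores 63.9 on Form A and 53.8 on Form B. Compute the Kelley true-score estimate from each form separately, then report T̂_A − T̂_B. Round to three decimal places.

-4.553

T̂_A = 0.912(63.9) + 0.088(90.89) = 66.27512
T̂_B = 0.534(53.8) + 0.466(90.34) = 70.82764
T̂_A − T̂_B = -4.55252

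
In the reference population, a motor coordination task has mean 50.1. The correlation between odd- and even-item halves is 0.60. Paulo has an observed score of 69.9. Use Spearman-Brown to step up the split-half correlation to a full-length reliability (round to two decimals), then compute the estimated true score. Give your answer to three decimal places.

Spearman-Brown: ρ = 2r/(1 + r) = 2(0.60)/(1 + 0.60) = 1.200/1.60 = 0.7500 → 0.75
Kelley's formula gives T̂ = 0.75·69.9 + 0.25·50.1 = 52.425 + 12.525 = 64.9500.

64.950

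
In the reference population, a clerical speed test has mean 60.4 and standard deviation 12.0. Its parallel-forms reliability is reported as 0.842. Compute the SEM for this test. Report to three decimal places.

4.770

SEM = SD · √(1 − ρ) = 12.0 × √0.158 = 12.0 × 0.3975 = 4.7699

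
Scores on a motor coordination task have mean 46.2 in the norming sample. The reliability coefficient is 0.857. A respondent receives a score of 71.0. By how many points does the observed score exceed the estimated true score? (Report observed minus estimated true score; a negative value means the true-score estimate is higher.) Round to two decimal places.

T̂ = ρX + (1 − ρ)μ
  = 0.857 × 71.0 + 0.143 × 46.2
  = 60.8470 + 6.6066
  = 67.4536
  ≈ 67.454
X − T̂ = 71.0 − 67.454 = 3.546 → 3.55

3.55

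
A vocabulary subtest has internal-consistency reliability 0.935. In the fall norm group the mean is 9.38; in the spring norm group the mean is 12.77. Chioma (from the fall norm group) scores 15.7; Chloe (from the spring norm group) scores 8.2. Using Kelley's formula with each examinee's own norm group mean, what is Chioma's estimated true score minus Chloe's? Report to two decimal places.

6.79

T̂_Chioma = 0.935(15.7) + 0.065(9.38) = 15.2892
T̂_Chloe = 0.935(8.2) + 0.065(12.77) = 8.4970
Difference = 15.2892 − 8.4970 = 6.7922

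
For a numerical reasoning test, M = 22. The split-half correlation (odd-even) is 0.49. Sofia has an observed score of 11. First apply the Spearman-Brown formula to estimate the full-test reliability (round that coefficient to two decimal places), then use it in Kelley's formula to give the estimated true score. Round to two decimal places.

Spearman-Brown: ρ = 2r/(1 + r) = 2(0.49)/(1 + 0.49) = 0.980/1.49 = 0.6577 → 0.66
Kelley's formula gives T̂ = 0.66·11 + 0.34·22 = 7.26 + 7.48 = 14.740.

14.74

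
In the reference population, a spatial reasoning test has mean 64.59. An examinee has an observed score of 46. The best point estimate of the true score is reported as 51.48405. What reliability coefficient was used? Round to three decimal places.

T̂ = ρX + (1 − ρ)μ  ⇒  T̂ − μ = ρ(X − μ)
ρ = (T̂ − μ)/(X − μ) = (51.48405 − 64.59) / (46 − 64.59) = -13.10595 / -18.59 = 0.70500

0.705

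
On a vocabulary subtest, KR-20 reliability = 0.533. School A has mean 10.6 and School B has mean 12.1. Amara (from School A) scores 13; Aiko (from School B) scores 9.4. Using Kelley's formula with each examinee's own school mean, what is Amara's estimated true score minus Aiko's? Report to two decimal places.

T̂_Amara = 0.533(13) + 0.467(10.6) = 11.8792
T̂_Aiko = 0.533(9.4) + 0.467(12.1) = 10.6609
Difference = 11.8792 − 10.6609 = 1.2183

1.22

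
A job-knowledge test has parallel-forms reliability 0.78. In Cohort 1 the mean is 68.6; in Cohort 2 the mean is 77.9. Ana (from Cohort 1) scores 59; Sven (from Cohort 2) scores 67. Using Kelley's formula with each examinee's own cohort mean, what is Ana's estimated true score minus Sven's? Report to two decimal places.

-8.29

T̂_Ana = 0.78(59) + 0.22(68.6) = 61.1120
T̂_Sven = 0.78(67) + 0.22(77.9) = 69.3980
Difference = 61.1120 − 69.3980 = -8.2860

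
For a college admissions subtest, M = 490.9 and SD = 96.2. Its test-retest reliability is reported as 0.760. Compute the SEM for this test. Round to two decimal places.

47.13

SEM = SD · √(1 − ρ) = 96.2 × √0.240 = 96.2 × 0.4899 = 47.128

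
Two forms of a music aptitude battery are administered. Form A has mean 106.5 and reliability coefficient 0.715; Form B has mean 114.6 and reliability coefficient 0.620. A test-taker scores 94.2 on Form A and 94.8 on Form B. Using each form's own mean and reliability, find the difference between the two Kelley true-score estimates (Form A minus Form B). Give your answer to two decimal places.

T̂_A = 0.715(94.2) + 0.285(106.5) = 97.7055
T̂_B = 0.620(94.8) + 0.380(114.6) = 102.3240
T̂_A − T̂_B = -4.6185

-4.62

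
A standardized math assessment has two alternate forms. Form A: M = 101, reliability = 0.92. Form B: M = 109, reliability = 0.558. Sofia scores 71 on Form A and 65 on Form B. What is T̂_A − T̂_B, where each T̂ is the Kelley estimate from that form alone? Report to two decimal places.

T̂_A = 0.92(71) + 0.08(101) = 73.4000
T̂_B = 0.558(65) + 0.442(109) = 84.4480
T̂_A − T̂_B = -11.0480

-11.05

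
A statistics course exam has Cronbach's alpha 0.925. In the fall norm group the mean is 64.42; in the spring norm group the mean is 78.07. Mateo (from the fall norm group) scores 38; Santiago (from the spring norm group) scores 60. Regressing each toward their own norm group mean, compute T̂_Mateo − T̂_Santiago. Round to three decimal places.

T̂_Mateo = 0.925(38) + 0.075(64.42) = 39.98150
T̂_Santiago = 0.925(60) + 0.075(78.07) = 61.35525
Difference = 39.98150 − 61.35525 = -21.37375

-21.374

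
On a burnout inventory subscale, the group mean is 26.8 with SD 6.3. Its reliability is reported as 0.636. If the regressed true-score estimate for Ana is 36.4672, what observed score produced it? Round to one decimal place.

T̂ = ρX + (1 − ρ)μ  ⇒  X = (T̂ − (1 − ρ)μ) / ρ
X = (36.4672 − 0.364 × 26.8) / 0.636 = (36.4672 − 9.7552) / 0.636 = 26.7120 / 0.636 = 42.000

42.0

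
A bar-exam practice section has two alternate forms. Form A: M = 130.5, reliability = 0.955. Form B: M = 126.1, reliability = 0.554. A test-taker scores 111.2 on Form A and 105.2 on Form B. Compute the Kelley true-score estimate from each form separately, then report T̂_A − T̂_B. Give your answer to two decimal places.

-2.45

T̂_A = 0.955(111.2) + 0.045(130.5) = 112.0685
T̂_B = 0.554(105.2) + 0.446(126.1) = 114.5214
T̂_A − T̂_B = -2.4529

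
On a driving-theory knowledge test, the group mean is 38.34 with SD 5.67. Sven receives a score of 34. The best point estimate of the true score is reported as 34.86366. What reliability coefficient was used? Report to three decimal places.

0.801

T̂ = ρX + (1 − ρ)μ  ⇒  T̂ − μ = ρ(X − μ)
ρ = (T̂ − μ)/(X − μ) = (34.86366 − 38.34) / (34 − 38.34) = -3.47634 / -4.34 = 0.80100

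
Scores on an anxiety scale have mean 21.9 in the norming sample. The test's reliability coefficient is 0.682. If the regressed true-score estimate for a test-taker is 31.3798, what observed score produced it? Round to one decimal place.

35.8

T̂ = ρX + (1 − ρ)μ  ⇒  X = (T̂ − (1 − ρ)μ) / ρ
X = (31.3798 − 0.318 × 21.9) / 0.682 = (31.3798 − 6.9642) / 0.682 = 24.4156 / 0.682 = 35.800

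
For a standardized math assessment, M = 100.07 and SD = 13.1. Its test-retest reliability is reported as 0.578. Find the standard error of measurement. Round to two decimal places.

8.51

SEM = SD · √(1 − ρ) = 13.1 × √0.422 = 13.1 × 0.6496 = 8.510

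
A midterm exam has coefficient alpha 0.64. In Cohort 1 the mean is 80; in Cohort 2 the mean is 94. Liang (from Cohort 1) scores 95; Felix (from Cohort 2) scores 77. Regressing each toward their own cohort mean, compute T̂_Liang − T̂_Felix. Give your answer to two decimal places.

6.48

T̂_Liang = 0.64(95) + 0.36(80) = 89.6000
T̂_Felix = 0.64(77) + 0.36(94) = 83.1200
Difference = 89.6000 − 83.1200 = 6.4800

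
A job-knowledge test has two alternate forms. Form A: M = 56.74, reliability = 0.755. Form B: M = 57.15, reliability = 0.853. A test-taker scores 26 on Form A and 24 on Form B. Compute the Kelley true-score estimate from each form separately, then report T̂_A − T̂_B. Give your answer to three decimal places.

4.658

T̂_A = 0.755(26) + 0.245(56.74) = 33.53130
T̂_B = 0.853(24) + 0.147(57.15) = 28.87305
T̂_A − T̂_B = 4.65825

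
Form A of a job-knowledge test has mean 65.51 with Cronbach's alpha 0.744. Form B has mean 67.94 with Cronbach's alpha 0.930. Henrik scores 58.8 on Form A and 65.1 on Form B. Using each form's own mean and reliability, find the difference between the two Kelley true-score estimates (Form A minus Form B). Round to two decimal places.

T̂_A = 0.744(58.8) + 0.256(65.51) = 60.5178
T̂_B = 0.930(65.1) + 0.070(67.94) = 65.2988
T̂_A − T̂_B = -4.7810

-4.78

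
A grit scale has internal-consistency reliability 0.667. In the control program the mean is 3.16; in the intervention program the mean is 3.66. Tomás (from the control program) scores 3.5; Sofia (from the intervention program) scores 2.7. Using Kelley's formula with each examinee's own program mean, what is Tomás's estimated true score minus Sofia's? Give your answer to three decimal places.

0.367

T̂_Tomás = 0.667(3.5) + 0.333(3.16) = 3.38678
T̂_Sofia = 0.667(2.7) + 0.333(3.66) = 3.01968
Difference = 3.38678 − 3.01968 = 0.36710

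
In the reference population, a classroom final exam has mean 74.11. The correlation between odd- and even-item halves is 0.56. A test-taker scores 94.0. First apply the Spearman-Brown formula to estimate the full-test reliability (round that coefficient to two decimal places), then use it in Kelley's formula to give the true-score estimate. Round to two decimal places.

Spearman-Brown: ρ = 2r/(1 + r) = 2(0.56)/(1 + 0.56) = 1.120/1.56 = 0.7179 → 0.72
Regress the observed score toward the mean by the unreliability: T̂ = 0.72·94.0 + 0.28·74.11 = 67.680 + 20.7508 = 88.431.

88.43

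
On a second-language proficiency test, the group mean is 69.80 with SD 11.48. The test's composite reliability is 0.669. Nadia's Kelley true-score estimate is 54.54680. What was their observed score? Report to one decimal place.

T̂ = ρX + (1 − ρ)μ  ⇒  X = (T̂ − (1 − ρ)μ) / ρ
X = (54.54680 − 0.331 × 69.80) / 0.669 = (54.54680 − 23.10380) / 0.669 = 31.44300 / 0.669 = 47.000

47.0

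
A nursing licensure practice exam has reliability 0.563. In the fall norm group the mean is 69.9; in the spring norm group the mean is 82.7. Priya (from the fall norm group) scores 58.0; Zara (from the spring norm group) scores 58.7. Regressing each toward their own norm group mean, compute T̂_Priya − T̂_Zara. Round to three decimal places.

-5.988

T̂_Priya = 0.563(58.0) + 0.437(69.9) = 63.20030
T̂_Zara = 0.563(58.7) + 0.437(82.7) = 69.18800
Difference = 63.20030 − 69.18800 = -5.98770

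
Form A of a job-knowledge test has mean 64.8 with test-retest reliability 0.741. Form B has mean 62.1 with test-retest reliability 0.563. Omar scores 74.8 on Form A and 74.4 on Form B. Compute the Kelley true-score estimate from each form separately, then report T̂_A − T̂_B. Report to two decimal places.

T̂_A = 0.741(74.8) + 0.259(64.8) = 72.2100
T̂_B = 0.563(74.4) + 0.437(62.1) = 69.0249
T̂_A − T̂_B = 3.1851

3.19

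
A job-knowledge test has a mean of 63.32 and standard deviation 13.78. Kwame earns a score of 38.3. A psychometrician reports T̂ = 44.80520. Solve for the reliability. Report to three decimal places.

0.740

T̂ = ρX + (1 − ρ)μ  ⇒  T̂ − μ = ρ(X − μ)
ρ = (T̂ − μ)/(X − μ) = (44.80520 − 63.32) / (38.3 − 63.32) = -18.51480 / -25.02 = 0.74000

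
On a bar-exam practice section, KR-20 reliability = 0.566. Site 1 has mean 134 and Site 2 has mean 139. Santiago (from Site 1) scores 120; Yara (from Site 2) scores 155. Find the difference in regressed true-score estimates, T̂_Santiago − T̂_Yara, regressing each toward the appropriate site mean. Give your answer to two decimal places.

T̂_Santiago = 0.566(120) + 0.434(134) = 126.0760
T̂_Yara = 0.566(155) + 0.434(139) = 148.0560
Difference = 126.0760 − 148.0560 = -21.9800

-21.98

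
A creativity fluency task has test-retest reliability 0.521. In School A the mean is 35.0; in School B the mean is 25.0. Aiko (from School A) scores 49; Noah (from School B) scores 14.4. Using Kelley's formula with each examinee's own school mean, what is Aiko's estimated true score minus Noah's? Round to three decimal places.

T̂_Aiko = 0.521(49) + 0.479(35.0) = 42.29400
T̂_Noah = 0.521(14.4) + 0.479(25.0) = 19.47740
Difference = 42.29400 − 19.47740 = 22.81660

22.817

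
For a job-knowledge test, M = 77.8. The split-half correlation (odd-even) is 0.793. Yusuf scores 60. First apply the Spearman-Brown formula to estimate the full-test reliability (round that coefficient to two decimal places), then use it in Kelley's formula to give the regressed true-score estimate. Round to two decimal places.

Spearman-Brown: ρ = 2r/(1 + r) = 2(0.793)/(1 + 0.793) = 1.5860/1.793 = 0.8846 → 0.88
T̂ = ρX + (1 − ρ)μ
  = 0.88 × 60 + 0.12 × 77.8
  = 52.80 + 9.336
  = 62.136
  ≈ 62.14

62.14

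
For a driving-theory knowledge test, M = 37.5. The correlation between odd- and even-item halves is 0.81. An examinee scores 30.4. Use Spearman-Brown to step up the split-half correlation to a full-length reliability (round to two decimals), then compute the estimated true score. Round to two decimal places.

Spearman-Brown: ρ = 2r/(1 + r) = 2(0.81)/(1 + 0.81) = 1.620/1.81 = 0.8950 → 0.90
T̂ = ρX + (1 − ρ)μ
  = 0.90 × 30.4 + 0.10 × 37.5
  = 27.360 + 3.750
  = 31.110
  ≈ 31.11

31.11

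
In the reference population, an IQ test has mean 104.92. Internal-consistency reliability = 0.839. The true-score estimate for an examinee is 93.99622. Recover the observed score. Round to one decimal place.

T̂ = ρX + (1 − ρ)μ  ⇒  X = (T̂ − (1 − ρ)μ) / ρ
X = (93.99622 − 0.161 × 104.92) / 0.839 = (93.99622 − 16.89212) / 0.839 = 77.10410 / 0.839 = 91.900

91.9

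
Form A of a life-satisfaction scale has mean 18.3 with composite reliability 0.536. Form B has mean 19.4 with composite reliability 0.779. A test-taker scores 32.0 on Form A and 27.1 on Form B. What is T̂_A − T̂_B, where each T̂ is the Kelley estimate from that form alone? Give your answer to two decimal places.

T̂_A = 0.536(32.0) + 0.464(18.3) = 25.6432
T̂_B = 0.779(27.1) + 0.221(19.4) = 25.3983
T̂_A − T̂_B = 0.2449

0.24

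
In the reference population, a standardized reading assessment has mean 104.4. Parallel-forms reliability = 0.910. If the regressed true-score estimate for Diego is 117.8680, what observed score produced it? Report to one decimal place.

119.2

T̂ = ρX + (1 − ρ)μ  ⇒  X = (T̂ − (1 − ρ)μ) / ρ
X = (117.8680 − 0.090 × 104.4) / 0.910 = (117.8680 − 9.3960) / 0.910 = 108.4720 / 0.910 = 119.200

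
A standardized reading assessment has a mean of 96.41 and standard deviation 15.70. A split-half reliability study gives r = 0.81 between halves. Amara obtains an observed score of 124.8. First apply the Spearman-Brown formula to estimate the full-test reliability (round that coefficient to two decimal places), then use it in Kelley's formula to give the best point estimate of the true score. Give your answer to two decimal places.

121.96

Spearman-Brown: ρ = 2r/(1 + r) = 2(0.81)/(1 + 0.81) = 1.620/1.81 = 0.8950 → 0.90
T̂ = 0.90(124.8) + 0.10(96.41) = 112.320 + 9.6410 = 121.961 → 121.96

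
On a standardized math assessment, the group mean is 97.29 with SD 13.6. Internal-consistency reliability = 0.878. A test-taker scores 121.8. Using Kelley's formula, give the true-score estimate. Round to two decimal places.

118.81

Weight the observed score by reliability and the mean by (1 − reliability): T̂ = 0.878·121.8 + 0.122·97.29 = 106.9404 + 11.86938 = 118.810.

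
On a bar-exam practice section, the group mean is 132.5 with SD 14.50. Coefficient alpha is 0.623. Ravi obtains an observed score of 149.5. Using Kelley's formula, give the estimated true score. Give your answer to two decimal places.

T̂ = 0.623(149.5) + 0.377(132.5) = 93.1385 + 49.9525 = 143.091 → 143.09

143.09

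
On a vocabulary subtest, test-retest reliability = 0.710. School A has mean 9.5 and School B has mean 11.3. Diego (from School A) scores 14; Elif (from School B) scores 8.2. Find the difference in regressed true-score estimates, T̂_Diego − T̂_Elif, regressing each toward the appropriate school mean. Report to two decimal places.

T̂_Diego = 0.710(14) + 0.290(9.5) = 12.6950
T̂_Elif = 0.710(8.2) + 0.290(11.3) = 9.0990
Difference = 12.6950 − 9.0990 = 3.5960

3.60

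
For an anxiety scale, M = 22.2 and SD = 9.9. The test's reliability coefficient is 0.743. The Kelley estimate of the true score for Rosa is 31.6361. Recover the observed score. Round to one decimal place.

34.9

T̂ = ρX + (1 − ρ)μ  ⇒  X = (T̂ − (1 − ρ)μ) / ρ
X = (31.6361 − 0.257 × 22.2) / 0.743 = (31.6361 − 5.7054) / 0.743 = 25.9307 / 0.743 = 34.900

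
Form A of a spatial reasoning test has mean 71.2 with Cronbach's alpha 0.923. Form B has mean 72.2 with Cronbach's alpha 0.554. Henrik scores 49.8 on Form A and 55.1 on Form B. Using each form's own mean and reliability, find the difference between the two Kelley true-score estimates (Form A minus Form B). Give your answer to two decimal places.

-11.28

T̂_A = 0.923(49.8) + 0.077(71.2) = 51.4478
T̂_B = 0.554(55.1) + 0.446(72.2) = 62.7266
T̂_A − T̂_B = -11.2788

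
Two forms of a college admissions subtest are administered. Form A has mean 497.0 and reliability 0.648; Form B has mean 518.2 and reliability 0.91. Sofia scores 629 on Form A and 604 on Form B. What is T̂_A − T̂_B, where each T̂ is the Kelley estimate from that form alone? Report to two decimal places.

T̂_A = 0.648(629) + 0.352(497.0) = 582.5360
T̂_B = 0.91(604) + 0.09(518.2) = 596.2780
T̂_A − T̂_B = -13.7420

-13.74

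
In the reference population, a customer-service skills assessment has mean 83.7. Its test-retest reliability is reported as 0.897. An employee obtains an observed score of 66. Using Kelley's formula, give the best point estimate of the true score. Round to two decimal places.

67.82

T̂ = 0.897(66) + 0.103(83.7) = 59.202 + 8.6211 = 67.823 → 67.82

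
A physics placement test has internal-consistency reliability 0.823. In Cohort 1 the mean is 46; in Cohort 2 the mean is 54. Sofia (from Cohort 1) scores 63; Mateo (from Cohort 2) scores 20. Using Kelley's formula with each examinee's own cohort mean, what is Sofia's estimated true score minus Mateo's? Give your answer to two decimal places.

33.97

T̂_Sofia = 0.823(63) + 0.177(46) = 59.9910
T̂_Mateo = 0.823(20) + 0.177(54) = 26.0180
Difference = 59.9910 − 26.0180 = 33.9730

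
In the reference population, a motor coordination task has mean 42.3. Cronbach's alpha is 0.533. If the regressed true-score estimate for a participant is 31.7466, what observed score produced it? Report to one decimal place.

22.5

T̂ = ρX + (1 − ρ)μ  ⇒  X = (T̂ − (1 − ρ)μ) / ρ
X = (31.7466 − 0.467 × 42.3) / 0.533 = (31.7466 − 19.7541) / 0.533 = 11.9925 / 0.533 = 22.500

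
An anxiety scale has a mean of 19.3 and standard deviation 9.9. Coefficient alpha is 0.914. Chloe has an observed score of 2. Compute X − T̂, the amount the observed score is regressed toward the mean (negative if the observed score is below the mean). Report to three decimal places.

Regress the observed score toward the mean by the unreliability: T̂ = 0.914·2 + 0.086·19.3 = 1.828 + 1.6598 = 3.48780.
X − T̂ = 2 − 3.4878 = -1.4878 → -1.488

-1.488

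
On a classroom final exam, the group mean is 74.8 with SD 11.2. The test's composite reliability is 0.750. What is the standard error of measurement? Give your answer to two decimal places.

SEM = SD · √(1 − ρ) = 11.2 × √0.250 = 11.2 × 0.5000 = 5.600

5.60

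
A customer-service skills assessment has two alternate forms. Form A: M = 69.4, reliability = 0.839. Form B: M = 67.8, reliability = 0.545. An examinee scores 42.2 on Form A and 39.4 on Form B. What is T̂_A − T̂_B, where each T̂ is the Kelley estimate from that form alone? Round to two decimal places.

T̂_A = 0.839(42.2) + 0.161(69.4) = 46.5792
T̂_B = 0.545(39.4) + 0.455(67.8) = 52.3220
T̂_A − T̂_B = -5.7428

-5.74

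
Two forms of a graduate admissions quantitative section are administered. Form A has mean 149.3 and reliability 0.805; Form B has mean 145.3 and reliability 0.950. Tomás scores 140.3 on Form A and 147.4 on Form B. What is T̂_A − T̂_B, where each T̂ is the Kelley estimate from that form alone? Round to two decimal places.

T̂_A = 0.805(140.3) + 0.195(149.3) = 142.0550
T̂_B = 0.950(147.4) + 0.050(145.3) = 147.2950
T̂_A − T̂_B = -5.2400

-5.24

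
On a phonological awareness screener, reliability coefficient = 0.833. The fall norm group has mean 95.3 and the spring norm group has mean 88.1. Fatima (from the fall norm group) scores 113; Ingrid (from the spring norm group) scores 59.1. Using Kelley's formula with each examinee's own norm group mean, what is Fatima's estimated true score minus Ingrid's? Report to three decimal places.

T̂_Fatima = 0.833(113) + 0.167(95.3) = 110.04410
T̂_Ingrid = 0.833(59.1) + 0.167(88.1) = 63.94300
Difference = 110.04410 − 63.94300 = 46.10110

46.101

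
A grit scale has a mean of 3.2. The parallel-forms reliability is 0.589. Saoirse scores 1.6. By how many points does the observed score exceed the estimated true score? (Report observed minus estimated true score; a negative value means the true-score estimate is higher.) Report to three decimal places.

Kelley's formula gives T̂ = 0.589·1.6 + 0.411·3.2 = 0.9424 + 1.3152 = 2.25760.
X − T̂ = 1.6 − 2.2576 = -0.6576 → -0.658

-0.658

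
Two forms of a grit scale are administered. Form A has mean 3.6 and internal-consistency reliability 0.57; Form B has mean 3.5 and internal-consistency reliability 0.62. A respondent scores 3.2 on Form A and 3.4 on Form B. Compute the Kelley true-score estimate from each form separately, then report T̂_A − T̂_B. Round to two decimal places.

-0.07

T̂_A = 0.57(3.2) + 0.43(3.6) = 3.3720
T̂_B = 0.62(3.4) + 0.38(3.5) = 3.4380
T̂_A − T̂_B = -0.0660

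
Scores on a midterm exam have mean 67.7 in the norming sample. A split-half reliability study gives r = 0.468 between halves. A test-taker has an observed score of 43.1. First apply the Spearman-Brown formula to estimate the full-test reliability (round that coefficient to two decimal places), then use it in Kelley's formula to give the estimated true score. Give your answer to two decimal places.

51.96

Spearman-Brown: ρ = 2r/(1 + r) = 2(0.468)/(1 + 0.468) = 0.9360/1.468 = 0.6376 → 0.64
T̂ = ρX + (1 − ρ)μ
  = 0.64 × 43.1 + 0.36 × 67.7
  = 27.584 + 24.372
  = 51.956
  ≈ 51.96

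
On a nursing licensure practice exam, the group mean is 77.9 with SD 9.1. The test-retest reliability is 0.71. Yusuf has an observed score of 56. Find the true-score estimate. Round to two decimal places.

T̂ = 0.71(56) + 0.29(77.9) = 39.76 + 22.591 = 62.351 → 62.35

62.35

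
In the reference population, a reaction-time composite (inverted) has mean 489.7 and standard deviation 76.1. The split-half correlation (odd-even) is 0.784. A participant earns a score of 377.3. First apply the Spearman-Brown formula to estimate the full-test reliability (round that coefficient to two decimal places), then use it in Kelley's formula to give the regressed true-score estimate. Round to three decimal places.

390.788

Spearman-Brown: ρ = 2r/(1 + r) = 2(0.784)/(1 + 0.784) = 1.5680/1.784 = 0.8789 → 0.88
T̂ = ρX + (1 − ρ)μ
  = 0.88 × 377.3 + 0.12 × 489.7
  = 332.024 + 58.764
  = 390.7880
  ≈ 390.788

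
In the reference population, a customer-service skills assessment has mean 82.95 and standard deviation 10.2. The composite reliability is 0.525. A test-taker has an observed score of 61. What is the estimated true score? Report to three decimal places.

71.426

T̂ = ρX + (1 − ρ)μ
  = 0.525 × 61 + 0.475 × 82.95
  = 32.025 + 39.40125
  = 71.4262
  ≈ 71.426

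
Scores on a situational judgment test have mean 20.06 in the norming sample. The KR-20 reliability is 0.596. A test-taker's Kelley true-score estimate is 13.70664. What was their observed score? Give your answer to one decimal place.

9.4

T̂ = ρX + (1 − ρ)μ  ⇒  X = (T̂ − (1 − ρ)μ) / ρ
X = (13.70664 − 0.404 × 20.06) / 0.596 = (13.70664 − 8.10424) / 0.596 = 5.60240 / 0.596 = 9.400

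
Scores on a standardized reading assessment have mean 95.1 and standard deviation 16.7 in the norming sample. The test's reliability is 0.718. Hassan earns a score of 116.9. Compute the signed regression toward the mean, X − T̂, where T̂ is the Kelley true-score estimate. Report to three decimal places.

6.148

T̂ = ρX + (1 − ρ)μ
  = 0.718 × 116.9 + 0.282 × 95.1
  = 83.9342 + 26.8182
  = 110.75240
  ≈ 110.7524
X − T̂ = 116.9 − 110.7524 = 6.1476 → 6.148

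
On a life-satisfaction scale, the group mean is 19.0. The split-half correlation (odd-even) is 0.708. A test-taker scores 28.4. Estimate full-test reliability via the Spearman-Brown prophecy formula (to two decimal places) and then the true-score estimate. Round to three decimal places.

26.802

Spearman-Brown: ρ = 2r/(1 + r) = 2(0.708)/(1 + 0.708) = 1.4160/1.708 = 0.8290 → 0.83
T̂ = ρX + (1 − ρ)μ
  = 0.83 × 28.4 + 0.17 × 19.0
  = 23.572 + 3.230
  = 26.8020
  ≈ 26.802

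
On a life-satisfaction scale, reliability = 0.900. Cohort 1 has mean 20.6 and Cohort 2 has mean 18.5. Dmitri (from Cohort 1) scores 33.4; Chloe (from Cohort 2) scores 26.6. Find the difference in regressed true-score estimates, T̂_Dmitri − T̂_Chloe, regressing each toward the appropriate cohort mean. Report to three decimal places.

6.330

T̂_Dmitri = 0.900(33.4) + 0.100(20.6) = 32.12000
T̂_Chloe = 0.900(26.6) + 0.100(18.5) = 25.79000
Difference = 32.12000 − 25.79000 = 6.33000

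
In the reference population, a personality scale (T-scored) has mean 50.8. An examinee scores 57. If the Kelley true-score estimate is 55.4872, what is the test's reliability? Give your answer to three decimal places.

T̂ = ρX + (1 − ρ)μ  ⇒  T̂ − μ = ρ(X − μ)
ρ = (T̂ − μ)/(X − μ) = (55.4872 − 50.8) / (57 − 50.8) = 4.6872 / 6.2 = 0.75600

0.756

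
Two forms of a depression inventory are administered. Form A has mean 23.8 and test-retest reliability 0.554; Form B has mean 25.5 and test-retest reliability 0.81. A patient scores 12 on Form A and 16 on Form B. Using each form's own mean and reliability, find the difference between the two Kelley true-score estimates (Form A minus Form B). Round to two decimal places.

T̂_A = 0.554(12) + 0.446(23.8) = 17.2628
T̂_B = 0.81(16) + 0.19(25.5) = 17.8050
T̂_A − T̂_B = -0.5422

-0.54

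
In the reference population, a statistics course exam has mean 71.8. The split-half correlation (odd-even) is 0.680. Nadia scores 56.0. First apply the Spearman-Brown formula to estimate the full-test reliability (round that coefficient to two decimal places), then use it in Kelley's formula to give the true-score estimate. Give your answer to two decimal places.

59.00

Spearman-Brown: ρ = 2r/(1 + r) = 2(0.680)/(1 + 0.680) = 1.3600/1.680 = 0.8095 → 0.81
Regress the observed score toward the mean by the unreliability: T̂ = 0.81·56.0 + 0.19·71.8 = 45.360 + 13.642 = 59.002.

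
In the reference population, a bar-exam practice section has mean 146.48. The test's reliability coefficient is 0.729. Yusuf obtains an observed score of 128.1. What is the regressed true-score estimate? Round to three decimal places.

T̂ = 0.729(128.1) + 0.271(146.48) = 93.3849 + 39.69608 = 133.0810 → 133.081

133.081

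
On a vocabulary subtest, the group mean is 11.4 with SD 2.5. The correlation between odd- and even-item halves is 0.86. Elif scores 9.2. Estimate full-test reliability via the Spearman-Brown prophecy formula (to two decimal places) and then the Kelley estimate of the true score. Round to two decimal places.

Spearman-Brown: ρ = 2r/(1 + r) = 2(0.86)/(1 + 0.86) = 1.720/1.86 = 0.9247 → 0.92
T̂ = ρX + (1 − ρ)μ
  = 0.92 × 9.2 + 0.08 × 11.4
  = 8.464 + 0.912
  = 9.376
  ≈ 9.38

9.38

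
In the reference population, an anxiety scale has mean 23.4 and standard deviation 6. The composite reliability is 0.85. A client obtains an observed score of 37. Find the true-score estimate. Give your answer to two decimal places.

Regress the observed score toward the mean by the unreliability: T̂ = 0.85·37 + 0.15·23.4 = 31.45 + 3.510 = 34.960.

34.96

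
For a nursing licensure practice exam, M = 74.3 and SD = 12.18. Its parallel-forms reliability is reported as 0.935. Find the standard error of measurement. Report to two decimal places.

SEM = SD · √(1 − ρ) = 12.18 × √0.065 = 12.18 × 0.2550 = 3.105

3.11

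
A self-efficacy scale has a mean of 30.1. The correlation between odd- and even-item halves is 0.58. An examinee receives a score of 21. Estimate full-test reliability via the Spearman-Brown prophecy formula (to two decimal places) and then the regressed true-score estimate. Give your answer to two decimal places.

23.46

Spearman-Brown: ρ = 2r/(1 + r) = 2(0.58)/(1 + 0.58) = 1.160/1.58 = 0.7342 → 0.73
T̂ = ρX + (1 − ρ)μ
  = 0.73 × 21 + 0.27 × 30.1
  = 15.33 + 8.127
  = 23.457
  ≈ 23.46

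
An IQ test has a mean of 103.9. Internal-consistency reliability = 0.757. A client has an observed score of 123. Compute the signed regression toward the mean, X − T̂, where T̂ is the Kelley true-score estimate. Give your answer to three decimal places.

4.641

Kelley's formula gives T̂ = 0.757·123 + 0.243·103.9 = 93.111 + 25.2477 = 118.35870.
X − T̂ = 123 − 118.3587 = 4.6413 → 4.641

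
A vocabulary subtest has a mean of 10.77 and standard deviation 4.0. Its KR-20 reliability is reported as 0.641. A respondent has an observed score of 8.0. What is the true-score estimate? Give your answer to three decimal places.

T̂ = 0.641(8.0) + 0.359(10.77) = 5.1280 + 3.86643 = 8.9944 → 8.994

8.994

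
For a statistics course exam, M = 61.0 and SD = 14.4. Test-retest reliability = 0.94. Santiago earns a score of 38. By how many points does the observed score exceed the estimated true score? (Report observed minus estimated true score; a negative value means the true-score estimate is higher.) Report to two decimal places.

-1.38

Regress the observed score toward the mean by the unreliability: T̂ = 0.94·38 + 0.06·61.0 = 35.72 + 3.660 = 39.3800.
X − T̂ = 38 − 39.380 = -1.380 → -1.38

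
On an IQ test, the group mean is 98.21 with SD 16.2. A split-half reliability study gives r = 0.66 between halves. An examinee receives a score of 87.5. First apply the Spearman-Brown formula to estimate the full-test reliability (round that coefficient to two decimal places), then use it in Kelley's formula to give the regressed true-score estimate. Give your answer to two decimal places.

89.64

Spearman-Brown: ρ = 2r/(1 + r) = 2(0.66)/(1 + 0.66) = 1.320/1.66 = 0.7952 → 0.80
Regress the observed score toward the mean by the unreliability: T̂ = 0.80·87.5 + 0.20·98.21 = 70.000 + 19.6420 = 89.642.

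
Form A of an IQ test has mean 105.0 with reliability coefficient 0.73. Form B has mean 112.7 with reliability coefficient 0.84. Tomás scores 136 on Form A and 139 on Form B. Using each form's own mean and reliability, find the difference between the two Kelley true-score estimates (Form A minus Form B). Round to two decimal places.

-7.16

T̂_A = 0.73(136) + 0.27(105.0) = 127.6300
T̂_B = 0.84(139) + 0.16(112.7) = 134.7920
T̂_A − T̂_B = -7.1620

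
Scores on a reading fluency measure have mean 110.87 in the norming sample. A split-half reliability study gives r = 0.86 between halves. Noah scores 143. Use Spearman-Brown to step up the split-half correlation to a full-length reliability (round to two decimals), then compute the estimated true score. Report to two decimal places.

140.43

Spearman-Brown: ρ = 2r/(1 + r) = 2(0.86)/(1 + 0.86) = 1.720/1.86 = 0.9247 → 0.92
T̂ = 0.92(143) + 0.08(110.87) = 131.56 + 8.8696 = 140.430 → 140.43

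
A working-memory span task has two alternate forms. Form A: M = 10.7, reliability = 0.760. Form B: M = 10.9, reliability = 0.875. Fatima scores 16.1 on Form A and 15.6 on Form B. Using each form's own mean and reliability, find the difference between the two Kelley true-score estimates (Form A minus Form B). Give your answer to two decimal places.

-0.21

T̂_A = 0.760(16.1) + 0.240(10.7) = 14.8040
T̂_B = 0.875(15.6) + 0.125(10.9) = 15.0125
T̂_A − T̂_B = -0.2085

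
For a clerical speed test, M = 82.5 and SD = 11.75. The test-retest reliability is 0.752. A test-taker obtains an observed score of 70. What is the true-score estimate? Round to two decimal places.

T̂ = 0.752(70) + 0.248(82.5) = 52.640 + 20.4600 = 73.100 → 73.10

73.10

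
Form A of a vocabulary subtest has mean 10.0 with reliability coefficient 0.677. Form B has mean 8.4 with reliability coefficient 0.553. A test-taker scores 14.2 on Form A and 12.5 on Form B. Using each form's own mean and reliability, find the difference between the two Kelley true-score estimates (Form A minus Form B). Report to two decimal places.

T̂_A = 0.677(14.2) + 0.323(10.0) = 12.8434
T̂_B = 0.553(12.5) + 0.447(8.4) = 10.6673
T̂_A − T̂_B = 2.1761

2.18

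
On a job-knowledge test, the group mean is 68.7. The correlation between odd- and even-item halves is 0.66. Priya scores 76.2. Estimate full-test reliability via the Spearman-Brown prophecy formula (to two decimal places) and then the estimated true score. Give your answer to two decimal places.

74.70

Spearman-Brown: ρ = 2r/(1 + r) = 2(0.66)/(1 + 0.66) = 1.320/1.66 = 0.7952 → 0.80
T̂ = 0.80(76.2) + 0.20(68.7) = 60.960 + 13.740 = 74.700 → 74.70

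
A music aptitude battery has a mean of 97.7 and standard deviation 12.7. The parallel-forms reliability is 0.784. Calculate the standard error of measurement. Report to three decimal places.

5.902

SEM = SD · √(1 − ρ) = 12.7 × √0.216 = 12.7 × 0.4648 = 5.9024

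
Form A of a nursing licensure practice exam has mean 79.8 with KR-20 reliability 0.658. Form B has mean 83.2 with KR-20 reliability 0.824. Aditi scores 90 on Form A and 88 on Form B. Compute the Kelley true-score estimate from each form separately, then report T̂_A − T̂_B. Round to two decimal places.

-0.64

T̂_A = 0.658(90) + 0.342(79.8) = 86.5116
T̂_B = 0.824(88) + 0.176(83.2) = 87.1552
T̂_A − T̂_B = -0.6436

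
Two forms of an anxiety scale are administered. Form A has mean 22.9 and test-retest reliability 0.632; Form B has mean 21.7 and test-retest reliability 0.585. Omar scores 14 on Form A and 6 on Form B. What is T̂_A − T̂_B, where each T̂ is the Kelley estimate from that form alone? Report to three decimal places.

T̂_A = 0.632(14) + 0.368(22.9) = 17.27520
T̂_B = 0.585(6) + 0.415(21.7) = 12.51550
T̂_A − T̂_B = 4.75970

4.760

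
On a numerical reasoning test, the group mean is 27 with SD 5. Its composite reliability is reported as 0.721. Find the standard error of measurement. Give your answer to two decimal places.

SEM = SD · √(1 − ρ) = 5 × √0.279 = 5 × 0.5282 = 2.641

2.64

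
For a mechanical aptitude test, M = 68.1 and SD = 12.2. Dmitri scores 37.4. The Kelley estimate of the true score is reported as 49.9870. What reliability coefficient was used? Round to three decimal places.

T̂ = ρX + (1 − ρ)μ  ⇒  T̂ − μ = ρ(X − μ)
ρ = (T̂ − μ)/(X − μ) = (49.9870 − 68.1) / (37.4 − 68.1) = -18.1130 / -30.7 = 0.59000

0.590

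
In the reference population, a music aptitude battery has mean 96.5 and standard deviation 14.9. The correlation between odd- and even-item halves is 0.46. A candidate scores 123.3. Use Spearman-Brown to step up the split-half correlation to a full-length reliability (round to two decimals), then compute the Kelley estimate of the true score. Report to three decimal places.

113.384

Spearman-Brown: ρ = 2r/(1 + r) = 2(0.46)/(1 + 0.46) = 0.920/1.46 = 0.6301 → 0.63
T̂ = ρX + (1 − ρ)μ
  = 0.63 × 123.3 + 0.37 × 96.5
  = 77.679 + 35.705
  = 113.3840
  ≈ 113.384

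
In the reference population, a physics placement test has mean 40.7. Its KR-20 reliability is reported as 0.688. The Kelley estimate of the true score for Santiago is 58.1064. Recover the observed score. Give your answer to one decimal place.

66.0

T̂ = ρX + (1 − ρ)μ  ⇒  X = (T̂ − (1 − ρ)μ) / ρ
X = (58.1064 − 0.312 × 40.7) / 0.688 = (58.1064 − 12.6984) / 0.688 = 45.4080 / 0.688 = 66.000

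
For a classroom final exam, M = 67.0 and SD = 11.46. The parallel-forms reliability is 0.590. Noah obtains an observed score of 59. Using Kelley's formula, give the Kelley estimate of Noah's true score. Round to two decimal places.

62.28

Weight the observed score by reliability and the mean by (1 − reliability): T̂ = 0.590·59 + 0.410·67.0 = 34.810 + 27.4700 = 62.280.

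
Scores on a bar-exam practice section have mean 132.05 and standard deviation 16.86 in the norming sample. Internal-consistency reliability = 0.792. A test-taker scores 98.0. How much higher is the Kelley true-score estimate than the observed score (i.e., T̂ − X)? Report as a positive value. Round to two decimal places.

T̂ = 0.792(98.0) + 0.208(132.05) = 77.6160 + 27.46640 = 105.0824 → 105.082
T̂ − X = 105.082 − 98.0 = 7.082 → 7.08

7.08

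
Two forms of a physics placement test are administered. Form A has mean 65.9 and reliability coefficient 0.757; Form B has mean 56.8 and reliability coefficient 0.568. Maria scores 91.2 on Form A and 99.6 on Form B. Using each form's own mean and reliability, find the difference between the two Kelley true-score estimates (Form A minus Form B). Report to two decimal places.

T̂_A = 0.757(91.2) + 0.243(65.9) = 85.0521
T̂_B = 0.568(99.6) + 0.432(56.8) = 81.1104
T̂_A − T̂_B = 3.9417

3.94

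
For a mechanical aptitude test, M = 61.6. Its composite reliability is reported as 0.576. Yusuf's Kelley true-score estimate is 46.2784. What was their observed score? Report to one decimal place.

35.0

T̂ = ρX + (1 − ρ)μ  ⇒  X = (T̂ − (1 − ρ)μ) / ρ
X = (46.2784 − 0.424 × 61.6) / 0.576 = (46.2784 − 26.1184) / 0.576 = 20.1600 / 0.576 = 35.000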